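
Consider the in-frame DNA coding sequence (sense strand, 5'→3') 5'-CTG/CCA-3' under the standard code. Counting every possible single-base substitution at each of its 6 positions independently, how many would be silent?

7

Codon 1 (CTG, Leu): 4 synonymous substitutions.
Codon 2 (CCA, Pro): 3 synonymous substitutions.
Total: 4 + 3 = 7.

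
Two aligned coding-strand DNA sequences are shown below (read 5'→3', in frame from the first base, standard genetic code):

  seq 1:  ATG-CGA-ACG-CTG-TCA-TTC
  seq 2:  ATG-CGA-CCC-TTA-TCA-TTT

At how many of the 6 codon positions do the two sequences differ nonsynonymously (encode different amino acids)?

Codon 1: ATG Met / ATG Met — identical.
Codon 2: CGA Arg / CGA Arg — identical.
Codon 3: ACG Thr / CCC Pro — nonsynonymous.
Codon 4: CTG Leu / TTA Leu — synonymous.
Codon 5: TCA Ser / TCA Ser — identical.
Codon 6: TTC Phe / TTT Phe — synonymous.
Nonsynonymous differences: 1.

1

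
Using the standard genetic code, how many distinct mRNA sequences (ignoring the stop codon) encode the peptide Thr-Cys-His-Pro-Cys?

128

Thr: 4 codons.
Cys: 2 codons.
His: 2 codons.
Pro: 4 codons.
Cys: 2 codons.
4 × 2 × 2 × 4 × 2 = 128.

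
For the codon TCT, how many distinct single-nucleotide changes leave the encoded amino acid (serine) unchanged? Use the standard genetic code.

3

Position 1: none → 0 synonymous.
Position 2: none → 0 synonymous.
Position 3: TCC, TCA, TCG → 3 synonymous.
Total: 0 + 0 + 3 = 3.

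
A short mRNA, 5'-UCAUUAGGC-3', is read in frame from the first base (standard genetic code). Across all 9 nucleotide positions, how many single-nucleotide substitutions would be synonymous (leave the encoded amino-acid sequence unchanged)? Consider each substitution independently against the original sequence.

8

Codon 1 (UCA, Ser): 3 synonymous substitutions.
Codon 2 (UUA, Leu): 2 synonymous substitutions.
Codon 3 (GGC, Gly): 3 synonymous substitutions.
Total: 3 + 2 + 3 = 8.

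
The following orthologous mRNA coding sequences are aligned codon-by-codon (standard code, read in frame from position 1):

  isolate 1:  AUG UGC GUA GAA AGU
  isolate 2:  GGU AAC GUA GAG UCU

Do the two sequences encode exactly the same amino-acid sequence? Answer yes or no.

no

Codon 1: AUG Met / GGU Gly — nonsynonymous.
Codon 2: UGC Cys / AAC Asn — nonsynonymous.
Codon 3: GUA Val / GUA Val — identical.
Codon 4: GAA Glu / GAG Glu — synonymous.
Codon 5: AGU Ser / UCU Ser — synonymous.
Nonsynonymous differences: 2 → different protein.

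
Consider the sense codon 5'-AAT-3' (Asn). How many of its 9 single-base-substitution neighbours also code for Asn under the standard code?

Position 1: none → 0 synonymous.
Position 2: none → 0 synonymous.
Position 3: AAC → 1 synonymous.
Total: 0 + 0 + 1 = 1.

1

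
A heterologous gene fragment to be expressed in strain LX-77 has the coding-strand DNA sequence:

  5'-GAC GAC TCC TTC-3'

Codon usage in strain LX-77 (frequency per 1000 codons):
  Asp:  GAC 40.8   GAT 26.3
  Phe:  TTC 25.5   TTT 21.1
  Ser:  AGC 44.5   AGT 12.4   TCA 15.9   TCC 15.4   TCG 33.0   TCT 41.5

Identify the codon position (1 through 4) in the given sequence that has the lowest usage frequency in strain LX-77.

3

Codon 1 GAC (Asp): 40.8 per 1000.
Codon 2 GAC (Asp): 40.8 per 1000.
Codon 3 TCC (Ser): 15.4 per 1000.
Codon 4 TTC (Phe): 25.5 per 1000.
Lowest frequency is 15.4 at codon 3.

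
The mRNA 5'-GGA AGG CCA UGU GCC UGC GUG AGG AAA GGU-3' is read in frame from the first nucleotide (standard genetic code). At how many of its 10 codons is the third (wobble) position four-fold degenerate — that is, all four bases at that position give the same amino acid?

5

Codon 1 GGA (Gly): third position 4-fold.
Codon 2 AGG (Arg): third position 2-fold.
Codon 3 CCA (Pro): third position 4-fold.
Codon 4 UGU (Cys): third position 2-fold.
Codon 5 GCC (Ala): third position 4-fold.
Codon 6 UGC (Cys): third position 2-fold.
Codon 7 GUG (Val): third position 4-fold.
Codon 8 AGG (Arg): third position 2-fold.
Codon 9 AAA (Lys): third position 2-fold.
Codon 10 GGU (Gly): third position 4-fold.
Four-fold degenerate third positions: 5.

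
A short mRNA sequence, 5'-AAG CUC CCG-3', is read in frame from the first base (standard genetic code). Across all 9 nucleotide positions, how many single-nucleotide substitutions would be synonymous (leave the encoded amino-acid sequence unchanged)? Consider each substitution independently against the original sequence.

7

Codon 1 (AAG, Lys): 1 synonymous substitution.
Codon 2 (CUC, Leu): 3 synonymous substitutions.
Codon 3 (CCG, Pro): 3 synonymous substitutions.
Total: 1 + 3 + 3 = 7.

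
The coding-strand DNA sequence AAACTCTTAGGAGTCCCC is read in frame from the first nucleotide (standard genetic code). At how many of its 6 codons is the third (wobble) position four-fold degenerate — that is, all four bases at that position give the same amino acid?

Codon 1 AAA (Lys): third position 2-fold.
Codon 2 CTC (Leu): third position 4-fold.
Codon 3 TTA (Leu): third position 2-fold.
Codon 4 GGA (Gly): third position 4-fold.
Codon 5 GTC (Val): third position 4-fold.
Codon 6 CCC (Pro): third position 4-fold.
Four-fold degenerate third positions: 4.

4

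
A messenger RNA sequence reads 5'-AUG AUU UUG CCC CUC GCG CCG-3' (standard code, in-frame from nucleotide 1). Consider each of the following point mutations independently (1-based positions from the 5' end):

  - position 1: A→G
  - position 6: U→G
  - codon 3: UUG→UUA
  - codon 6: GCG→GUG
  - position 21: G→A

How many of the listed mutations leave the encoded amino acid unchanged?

2

Codon 1: AUG (Met) → GUG (Val) — missense.
Codon 2: AUU (Ile) → AUG (Met) — missense.
Codon 3: UUG (Leu) → UUA (Leu) — synonymous.
Codon 6: GCG (Ala) → GUG (Val) — missense.
Codon 7: CCG (Pro) → CCA (Pro) — synonymous.
Synonymous: 2 of 5.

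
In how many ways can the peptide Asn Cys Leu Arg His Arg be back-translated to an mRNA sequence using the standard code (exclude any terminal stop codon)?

1728

Asn: 2 codons.
Cys: 2 codons.
Leu: 6 codons.
Arg: 6 codons.
His: 2 codons.
Arg: 6 codons.
2 × 2 × 6 × 6 × 2 × 6 = 1728.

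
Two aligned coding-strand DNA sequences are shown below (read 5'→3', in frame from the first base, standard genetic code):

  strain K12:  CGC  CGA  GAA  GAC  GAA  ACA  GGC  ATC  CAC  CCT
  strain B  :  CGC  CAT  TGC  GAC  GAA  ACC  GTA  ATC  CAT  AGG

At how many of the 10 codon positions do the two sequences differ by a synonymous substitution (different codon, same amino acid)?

2

Codon 1: CGC Arg / CGC Arg — identical.
Codon 2: CGA Arg / CAT His — nonsynonymous.
Codon 3: GAA Glu / TGC Cys — nonsynonymous.
Codon 4: GAC Asp / GAC Asp — identical.
Codon 5: GAA Glu / GAA Glu — identical.
Codon 6: ACA Thr / ACC Thr — synonymous.
Codon 7: GGC Gly / GTA Val — nonsynonymous.
Codon 8: ATC Ile / ATC Ile — identical.
Codon 9: CAC His / CAT His — synonymous.
Codon 10: CCT Pro / AGG Arg — nonsynonymous.
Synonymous differences: 2.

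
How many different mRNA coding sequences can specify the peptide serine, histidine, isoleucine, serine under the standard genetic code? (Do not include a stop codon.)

216

Ser: 6 codons.
His: 2 codons.
Ile: 3 codons.
Ser: 6 codons.
6 × 2 × 3 × 6 = 216.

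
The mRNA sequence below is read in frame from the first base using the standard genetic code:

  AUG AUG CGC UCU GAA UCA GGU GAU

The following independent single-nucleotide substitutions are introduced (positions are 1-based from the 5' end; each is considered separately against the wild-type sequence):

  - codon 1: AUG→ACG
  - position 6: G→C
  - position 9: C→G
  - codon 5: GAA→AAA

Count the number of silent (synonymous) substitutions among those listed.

Codon 1: AUG (Met) → ACG (Thr) — missense.
Codon 2: AUG (Met) → AUC (Ile) — missense.
Codon 3: CGC (Arg) → CGG (Arg) — synonymous.
Codon 5: GAA (Glu) → AAA (Lys) — missense.
Synonymous: 1 of 4.

1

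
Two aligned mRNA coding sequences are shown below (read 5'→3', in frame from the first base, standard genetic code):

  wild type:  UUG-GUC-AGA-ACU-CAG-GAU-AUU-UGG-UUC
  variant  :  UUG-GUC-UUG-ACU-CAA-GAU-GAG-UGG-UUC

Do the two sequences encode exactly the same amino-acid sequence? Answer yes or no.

Codon 1: UUG Leu / UUG Leu — identical.
Codon 2: GUC Val / GUC Val — identical.
Codon 3: AGA Arg / UUG Leu — nonsynonymous.
Codon 4: ACU Thr / ACU Thr — identical.
Codon 5: CAG Gln / CAA Gln — synonymous.
Codon 6: GAU Asp / GAU Asp — identical.
Codon 7: AUU Ile / GAG Glu — nonsynonymous.
Codon 8: UGG Trp / UGG Trp — identical.
Codon 9: UUC Phe / UUC Phe — identical.
Nonsynonymous differences: 2 → different protein.

no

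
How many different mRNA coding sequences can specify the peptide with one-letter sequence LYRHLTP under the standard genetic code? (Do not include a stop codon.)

Leu: 6 codons.
Tyr: 2 codons.
Arg: 6 codons.
His: 2 codons.
Leu: 6 codons.
Thr: 4 codons.
Pro: 4 codons.
6 × 2 × 6 × 2 × 6 × 4 × 4 = 13824.

13824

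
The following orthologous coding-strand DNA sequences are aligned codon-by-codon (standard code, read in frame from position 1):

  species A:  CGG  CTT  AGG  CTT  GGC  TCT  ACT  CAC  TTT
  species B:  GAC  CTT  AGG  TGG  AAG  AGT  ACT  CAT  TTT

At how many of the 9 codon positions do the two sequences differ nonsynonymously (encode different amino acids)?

3

Codon 1: CGG Arg / GAC Asp — nonsynonymous.
Codon 2: CTT Leu / CTT Leu — identical.
Codon 3: AGG Arg / AGG Arg — identical.
Codon 4: CTT Leu / TGG Trp — nonsynonymous.
Codon 5: GGC Gly / AAG Lys — nonsynonymous.
Codon 6: TCT Ser / AGT Ser — synonymous.
Codon 7: ACT Thr / ACT Thr — identical.
Codon 8: CAC His / CAT His — synonymous.
Codon 9: TTT Phe / TTT Phe — identical.
Nonsynonymous differences: 3.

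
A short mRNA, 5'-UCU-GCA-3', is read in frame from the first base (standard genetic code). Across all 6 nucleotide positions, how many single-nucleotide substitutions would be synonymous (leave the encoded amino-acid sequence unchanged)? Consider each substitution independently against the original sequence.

Codon 1 (UCU, Ser): 3 synonymous substitutions.
Codon 2 (GCA, Ala): 3 synonymous substitutions.
Total: 3 + 3 = 6.

6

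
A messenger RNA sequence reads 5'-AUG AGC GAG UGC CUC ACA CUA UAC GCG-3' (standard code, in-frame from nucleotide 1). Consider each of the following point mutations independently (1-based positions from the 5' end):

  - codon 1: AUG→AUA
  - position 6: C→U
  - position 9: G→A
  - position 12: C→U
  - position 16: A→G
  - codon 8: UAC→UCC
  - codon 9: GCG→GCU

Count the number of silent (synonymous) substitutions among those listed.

4

Codon 1: AUG (Met) → AUA (Ile) — missense.
Codon 2: AGC (Ser) → AGU (Ser) — synonymous.
Codon 3: GAG (Glu) → GAA (Glu) — synonymous.
Codon 4: UGC (Cys) → UGU (Cys) — synonymous.
Codon 6: ACA (Thr) → GCA (Ala) — missense.
Codon 8: UAC (Tyr) → UCC (Ser) — missense.
Codon 9: GCG (Ala) → GCU (Ala) — synonymous.
Synonymous: 4 of 7.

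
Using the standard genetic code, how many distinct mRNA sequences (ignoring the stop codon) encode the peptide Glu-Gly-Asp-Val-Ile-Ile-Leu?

Glu: 2 codons.
Gly: 4 codons.
Asp: 2 codons.
Val: 4 codons.
Ile: 3 codons.
Ile: 3 codons.
Leu: 6 codons.
2 × 4 × 2 × 4 × 3 × 3 × 6 = 3456.

3456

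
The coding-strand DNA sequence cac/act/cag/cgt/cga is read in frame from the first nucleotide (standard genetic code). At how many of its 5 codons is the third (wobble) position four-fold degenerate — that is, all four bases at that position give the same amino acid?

Codon 1 CAC (His): third position 2-fold.
Codon 2 ACT (Thr): third position 4-fold.
Codon 3 CAG (Gln): third position 2-fold.
Codon 4 CGT (Arg): third position 4-fold.
Codon 5 CGA (Arg): third position 4-fold.
Four-fold degenerate third positions: 3.

3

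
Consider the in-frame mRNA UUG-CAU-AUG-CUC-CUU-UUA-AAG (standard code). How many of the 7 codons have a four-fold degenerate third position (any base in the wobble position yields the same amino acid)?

Codon 1 UUG (Leu): third position 2-fold.
Codon 2 CAU (His): third position 2-fold.
Codon 3 AUG (Met): third position 1-fold.
Codon 4 CUC (Leu): third position 4-fold.
Codon 5 CUU (Leu): third position 4-fold.
Codon 6 UUA (Leu): third position 2-fold.
Codon 7 AAG (Lys): third position 2-fold.
Four-fold degenerate third positions: 2.

2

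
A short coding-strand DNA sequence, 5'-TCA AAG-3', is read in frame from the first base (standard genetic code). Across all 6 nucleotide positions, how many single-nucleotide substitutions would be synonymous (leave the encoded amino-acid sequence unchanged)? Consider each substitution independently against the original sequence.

Codon 1 (TCA, Ser): 3 synonymous substitutions.
Codon 2 (AAG, Lys): 1 synonymous substitution.
Total: 3 + 1 = 4.

4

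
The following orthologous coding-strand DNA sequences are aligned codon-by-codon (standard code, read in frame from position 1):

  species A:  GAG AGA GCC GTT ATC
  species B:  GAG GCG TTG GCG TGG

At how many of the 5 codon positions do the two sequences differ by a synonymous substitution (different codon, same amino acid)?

0

Codon 1: GAG Glu / GAG Glu — identical.
Codon 2: AGA Arg / GCG Ala — nonsynonymous.
Codon 3: GCC Ala / TTG Leu — nonsynonymous.
Codon 4: GTT Val / GCG Ala — nonsynonymous.
Codon 5: ATC Ile / TGG Trp — nonsynonymous.
Synonymous differences: 0.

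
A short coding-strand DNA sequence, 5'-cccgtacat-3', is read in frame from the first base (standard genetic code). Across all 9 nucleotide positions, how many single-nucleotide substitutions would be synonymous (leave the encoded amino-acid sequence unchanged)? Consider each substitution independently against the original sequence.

Codon 1 (CCC, Pro): 3 synonymous substitutions.
Codon 2 (GTA, Val): 3 synonymous substitutions.
Codon 3 (CAT, His): 1 synonymous substitution.
Total: 3 + 3 + 1 = 7.

7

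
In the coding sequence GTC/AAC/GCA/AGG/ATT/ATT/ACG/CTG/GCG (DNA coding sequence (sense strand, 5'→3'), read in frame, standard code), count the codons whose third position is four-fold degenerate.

5

Codon 1 GTC (Val): third position 4-fold.
Codon 2 AAC (Asn): third position 2-fold.
Codon 3 GCA (Ala): third position 4-fold.
Codon 4 AGG (Arg): third position 2-fold.
Codon 5 ATT (Ile): third position 3-fold.
Codon 6 ATT (Ile): third position 3-fold.
Codon 7 ACG (Thr): third position 4-fold.
Codon 8 CTG (Leu): third position 4-fold.
Codon 9 GCG (Ala): third position 4-fold.
Four-fold degenerate third positions: 5.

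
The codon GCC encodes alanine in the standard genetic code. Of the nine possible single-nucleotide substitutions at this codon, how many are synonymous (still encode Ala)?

3

Position 1: none → 0 synonymous.
Position 2: none → 0 synonymous.
Position 3: GCU, GCA, GCG → 3 synonymous.
Total: 0 + 0 + 3 = 3.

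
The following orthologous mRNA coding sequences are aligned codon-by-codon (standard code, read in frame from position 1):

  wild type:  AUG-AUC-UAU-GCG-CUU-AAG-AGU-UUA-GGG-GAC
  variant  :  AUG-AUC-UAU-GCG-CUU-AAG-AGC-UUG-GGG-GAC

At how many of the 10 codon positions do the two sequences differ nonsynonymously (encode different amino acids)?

Codon 1: AUG Met / AUG Met — identical.
Codon 2: AUC Ile / AUC Ile — identical.
Codon 3: UAU Tyr / UAU Tyr — identical.
Codon 4: GCG Ala / GCG Ala — identical.
Codon 5: CUU Leu / CUU Leu — identical.
Codon 6: AAG Lys / AAG Lys — identical.
Codon 7: AGU Ser / AGC Ser — synonymous.
Codon 8: UUA Leu / UUG Leu — synonymous.
Codon 9: GGG Gly / GGG Gly — identical.
Codon 10: GAC Asp / GAC Asp — identical.
Nonsynonymous differences: 0.

0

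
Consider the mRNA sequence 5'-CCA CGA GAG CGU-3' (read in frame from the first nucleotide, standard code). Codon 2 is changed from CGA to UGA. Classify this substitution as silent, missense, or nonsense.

Position 4 falls in codon 2: CGA → Arg.
After the substitution the codon is UGA → Stop.
The new codon is a stop codon, so this is a nonsense mutation.

nonsense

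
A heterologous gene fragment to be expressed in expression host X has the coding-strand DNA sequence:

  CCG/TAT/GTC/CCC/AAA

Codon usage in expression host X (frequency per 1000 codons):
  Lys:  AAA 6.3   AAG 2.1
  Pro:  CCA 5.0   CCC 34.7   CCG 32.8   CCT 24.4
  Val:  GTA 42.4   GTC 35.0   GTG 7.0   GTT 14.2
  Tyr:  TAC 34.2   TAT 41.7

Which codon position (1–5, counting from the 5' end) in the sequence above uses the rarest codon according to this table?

5

Codon 1 CCG (Pro): 32.8 per 1000.
Codon 2 TAT (Tyr): 41.7 per 1000.
Codon 3 GTC (Val): 35.0 per 1000.
Codon 4 CCC (Pro): 34.7 per 1000.
Codon 5 AAA (Lys): 6.3 per 1000.
Lowest frequency is 6.3 at codon 5.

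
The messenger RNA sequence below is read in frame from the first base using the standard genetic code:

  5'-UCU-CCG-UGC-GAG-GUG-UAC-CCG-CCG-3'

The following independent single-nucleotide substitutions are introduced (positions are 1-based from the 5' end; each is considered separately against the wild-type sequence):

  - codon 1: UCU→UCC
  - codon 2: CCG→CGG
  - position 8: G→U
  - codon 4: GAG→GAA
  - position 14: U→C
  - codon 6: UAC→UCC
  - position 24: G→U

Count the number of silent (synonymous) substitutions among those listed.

Codon 1: UCU (Ser) → UCC (Ser) — synonymous.
Codon 2: CCG (Pro) → CGG (Arg) — missense.
Codon 3: UGC (Cys) → UUC (Phe) — missense.
Codon 4: GAG (Glu) → GAA (Glu) — synonymous.
Codon 5: GUG (Val) → GCG (Ala) — missense.
Codon 6: UAC (Tyr) → UCC (Ser) — missense.
Codon 8: CCG (Pro) → CCU (Pro) — synonymous.
Synonymous: 3 of 7.

3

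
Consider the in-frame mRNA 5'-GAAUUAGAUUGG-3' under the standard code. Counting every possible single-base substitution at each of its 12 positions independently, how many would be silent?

4

Codon 1 (GAA, Glu): 1 synonymous substitution.
Codon 2 (UUA, Leu): 2 synonymous substitutions.
Codon 3 (GAU, Asp): 1 synonymous substitution.
Codon 4 (UGG, Trp): 0 synonymous substitutions.
Total: 1 + 2 + 1 + 0 = 4.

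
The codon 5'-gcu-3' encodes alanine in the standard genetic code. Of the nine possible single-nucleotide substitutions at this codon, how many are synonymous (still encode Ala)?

3

Position 1: none → 0 synonymous.
Position 2: none → 0 synonymous.
Position 3: GCC, GCA, GCG → 3 synonymous.
Total: 0 + 0 + 3 = 3.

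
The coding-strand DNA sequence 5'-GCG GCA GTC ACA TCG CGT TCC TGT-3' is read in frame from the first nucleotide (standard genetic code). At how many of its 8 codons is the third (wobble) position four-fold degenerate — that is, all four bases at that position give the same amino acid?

7

Codon 1 GCG (Ala): third position 4-fold.
Codon 2 GCA (Ala): third position 4-fold.
Codon 3 GTC (Val): third position 4-fold.
Codon 4 ACA (Thr): third position 4-fold.
Codon 5 TCG (Ser): third position 4-fold.
Codon 6 CGT (Arg): third position 4-fold.
Codon 7 TCC (Ser): third position 4-fold.
Codon 8 TGT (Cys): third position 2-fold.
Four-fold degenerate third positions: 7.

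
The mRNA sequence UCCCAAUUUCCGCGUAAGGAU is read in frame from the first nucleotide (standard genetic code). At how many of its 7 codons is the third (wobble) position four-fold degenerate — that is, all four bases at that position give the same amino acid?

3

Codon 1 UCC (Ser): third position 4-fold.
Codon 2 CAA (Gln): third position 2-fold.
Codon 3 UUU (Phe): third position 2-fold.
Codon 4 CCG (Pro): third position 4-fold.
Codon 5 CGU (Arg): third position 4-fold.
Codon 6 AAG (Lys): third position 2-fold.
Codon 7 GAU (Asp): third position 2-fold.
Four-fold degenerate third positions: 3.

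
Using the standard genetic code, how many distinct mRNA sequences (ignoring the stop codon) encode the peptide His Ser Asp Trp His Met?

48

His: 2 codons.
Ser: 6 codons.
Asp: 2 codons.
Trp: 1 codon.
His: 2 codons.
Met: 1 codon.
2 × 6 × 2 × 1 × 2 × 1 = 48.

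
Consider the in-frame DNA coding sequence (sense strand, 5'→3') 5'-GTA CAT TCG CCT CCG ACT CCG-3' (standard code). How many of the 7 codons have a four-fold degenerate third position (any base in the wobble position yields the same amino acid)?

Codon 1 GTA (Val): third position 4-fold.
Codon 2 CAT (His): third position 2-fold.
Codon 3 TCG (Ser): third position 4-fold.
Codon 4 CCT (Pro): third position 4-fold.
Codon 5 CCG (Pro): third position 4-fold.
Codon 6 ACT (Thr): third position 4-fold.
Codon 7 CCG (Pro): third position 4-fold.
Four-fold degenerate third positions: 6.

6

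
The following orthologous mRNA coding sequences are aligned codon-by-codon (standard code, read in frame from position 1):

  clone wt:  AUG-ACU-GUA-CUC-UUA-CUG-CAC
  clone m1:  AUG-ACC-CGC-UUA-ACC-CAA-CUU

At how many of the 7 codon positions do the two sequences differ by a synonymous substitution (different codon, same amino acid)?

2

Codon 1: AUG Met / AUG Met — identical.
Codon 2: ACU Thr / ACC Thr — synonymous.
Codon 3: GUA Val / CGC Arg — nonsynonymous.
Codon 4: CUC Leu / UUA Leu — synonymous.
Codon 5: UUA Leu / ACC Thr — nonsynonymous.
Codon 6: CUG Leu / CAA Gln — nonsynonymous.
Codon 7: CAC His / CUU Leu — nonsynonymous.
Synonymous differences: 2.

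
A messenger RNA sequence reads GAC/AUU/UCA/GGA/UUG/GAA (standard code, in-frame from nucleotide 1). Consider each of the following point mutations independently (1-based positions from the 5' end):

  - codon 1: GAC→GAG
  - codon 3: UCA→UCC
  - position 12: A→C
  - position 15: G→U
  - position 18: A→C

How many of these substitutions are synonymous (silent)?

Codon 1: GAC (Asp) → GAG (Glu) — missense.
Codon 3: UCA (Ser) → UCC (Ser) — synonymous.
Codon 4: GGA (Gly) → GGC (Gly) — synonymous.
Codon 5: UUG (Leu) → UUU (Phe) — missense.
Codon 6: GAA (Glu) → GAC (Asp) — missense.
Synonymous: 2 of 5.

2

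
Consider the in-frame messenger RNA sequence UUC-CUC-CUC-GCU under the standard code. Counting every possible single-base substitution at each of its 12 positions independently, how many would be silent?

10

Codon 1 (UUC, Phe): 1 synonymous substitution.
Codon 2 (CUC, Leu): 3 synonymous substitutions.
Codon 3 (CUC, Leu): 3 synonymous substitutions.
Codon 4 (GCU, Ala): 3 synonymous substitutions.
Total: 1 + 3 + 3 + 3 = 10.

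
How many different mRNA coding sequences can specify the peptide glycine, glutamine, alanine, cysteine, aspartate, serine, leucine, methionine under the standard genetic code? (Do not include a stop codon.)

Gly: 4 codons.
Gln: 2 codons.
Ala: 4 codons.
Cys: 2 codons.
Asp: 2 codons.
Ser: 6 codons.
Leu: 6 codons.
Met: 1 codon.
4 × 2 × 4 × 2 × 2 × 6 × 6 × 1 = 4608.

4608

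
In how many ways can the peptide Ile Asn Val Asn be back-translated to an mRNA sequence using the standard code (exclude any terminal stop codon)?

48

Ile: 3 codons.
Asn: 2 codons.
Val: 4 codons.
Asn: 2 codons.
3 × 2 × 4 × 2 = 48.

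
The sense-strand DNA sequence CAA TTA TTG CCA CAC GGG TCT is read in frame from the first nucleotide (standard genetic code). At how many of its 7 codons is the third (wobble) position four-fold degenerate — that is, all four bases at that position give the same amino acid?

3

Codon 1 CAA (Gln): third position 2-fold.
Codon 2 TTA (Leu): third position 2-fold.
Codon 3 TTG (Leu): third position 2-fold.
Codon 4 CCA (Pro): third position 4-fold.
Codon 5 CAC (His): third position 2-fold.
Codon 6 GGG (Gly): third position 4-fold.
Codon 7 TCT (Ser): third position 4-fold.
Four-fold degenerate third positions: 3.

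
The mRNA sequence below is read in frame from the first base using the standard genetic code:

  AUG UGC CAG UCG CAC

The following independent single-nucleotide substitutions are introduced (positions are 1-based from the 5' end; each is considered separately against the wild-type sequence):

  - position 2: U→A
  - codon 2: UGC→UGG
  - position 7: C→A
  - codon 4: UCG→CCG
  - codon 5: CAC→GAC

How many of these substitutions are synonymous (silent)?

Codon 1: AUG (Met) → AAG (Lys) — missense.
Codon 2: UGC (Cys) → UGG (Trp) — missense.
Codon 3: CAG (Gln) → AAG (Lys) — missense.
Codon 4: UCG (Ser) → CCG (Pro) — missense.
Codon 5: CAC (His) → GAC (Asp) — missense.
Synonymous: 0 of 5.

0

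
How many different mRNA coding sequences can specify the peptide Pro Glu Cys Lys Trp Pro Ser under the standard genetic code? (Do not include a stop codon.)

768

Pro: 4 codons.
Glu: 2 codons.
Cys: 2 codons.
Lys: 2 codons.
Trp: 1 codon.
Pro: 4 codons.
Ser: 6 codons.
4 × 2 × 2 × 2 × 1 × 4 × 6 = 768.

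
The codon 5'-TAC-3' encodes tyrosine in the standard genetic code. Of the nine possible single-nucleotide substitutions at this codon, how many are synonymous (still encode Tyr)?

1

Position 1: none → 0 synonymous.
Position 2: none → 0 synonymous.
Position 3: TAT → 1 synonymous.
Total: 0 + 0 + 1 = 1.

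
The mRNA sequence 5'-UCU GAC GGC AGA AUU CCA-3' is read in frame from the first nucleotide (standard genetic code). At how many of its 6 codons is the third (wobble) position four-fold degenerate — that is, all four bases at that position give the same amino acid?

Codon 1 UCU (Ser): third position 4-fold.
Codon 2 GAC (Asp): third position 2-fold.
Codon 3 GGC (Gly): third position 4-fold.
Codon 4 AGA (Arg): third position 2-fold.
Codon 5 AUU (Ile): third position 3-fold.
Codon 6 CCA (Pro): third position 4-fold.
Four-fold degenerate third positions: 3.

3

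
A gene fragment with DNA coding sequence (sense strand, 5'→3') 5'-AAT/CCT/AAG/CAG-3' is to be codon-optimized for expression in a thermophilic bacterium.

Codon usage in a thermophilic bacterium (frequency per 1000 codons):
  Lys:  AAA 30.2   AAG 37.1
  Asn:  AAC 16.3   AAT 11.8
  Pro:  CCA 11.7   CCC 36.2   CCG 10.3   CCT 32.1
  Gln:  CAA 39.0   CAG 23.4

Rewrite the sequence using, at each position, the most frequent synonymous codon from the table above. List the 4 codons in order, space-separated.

Codon 1 (Asn): best is AAC at 16.3.
Codon 2 (Pro): best is CCC at 36.2.
Codon 3 (Lys): best is AAG at 37.1.
Codon 4 (Gln): best is CAA at 39.0.

AAC CCC AAG CAA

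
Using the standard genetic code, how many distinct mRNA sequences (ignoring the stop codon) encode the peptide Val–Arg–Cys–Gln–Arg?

576

Val: 4 codons.
Arg: 6 codons.
Cys: 2 codons.
Gln: 2 codons.
Arg: 6 codons.
4 × 6 × 2 × 2 × 6 = 576.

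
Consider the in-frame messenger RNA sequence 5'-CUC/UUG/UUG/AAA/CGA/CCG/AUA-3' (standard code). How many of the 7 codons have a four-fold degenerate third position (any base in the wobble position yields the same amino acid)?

Codon 1 CUC (Leu): third position 4-fold.
Codon 2 UUG (Leu): third position 2-fold.
Codon 3 UUG (Leu): third position 2-fold.
Codon 4 AAA (Lys): third position 2-fold.
Codon 5 CGA (Arg): third position 4-fold.
Codon 6 CCG (Pro): third position 4-fold.
Codon 7 AUA (Ile): third position 3-fold.
Four-fold degenerate third positions: 3.

3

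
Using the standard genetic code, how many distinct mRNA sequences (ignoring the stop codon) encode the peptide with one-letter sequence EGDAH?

128

Glu: 2 codons.
Gly: 4 codons.
Asp: 2 codons.
Ala: 4 codons.
His: 2 codons.
2 × 4 × 2 × 4 × 2 = 128.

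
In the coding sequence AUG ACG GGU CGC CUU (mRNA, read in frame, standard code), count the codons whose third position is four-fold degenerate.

Codon 1 AUG (Met): third position 1-fold.
Codon 2 ACG (Thr): third position 4-fold.
Codon 3 GGU (Gly): third position 4-fold.
Codon 4 CGC (Arg): third position 4-fold.
Codon 5 CUU (Leu): third position 4-fold.
Four-fold degenerate third positions: 4.

4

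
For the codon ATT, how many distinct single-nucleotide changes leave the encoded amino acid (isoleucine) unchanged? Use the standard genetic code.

2

Position 1: none → 0 synonymous.
Position 2: none → 0 synonymous.
Position 3: ATC, ATA → 2 synonymous.
Total: 0 + 0 + 2 = 2.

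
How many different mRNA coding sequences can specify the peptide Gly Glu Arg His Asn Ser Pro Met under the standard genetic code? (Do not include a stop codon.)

Gly: 4 codons.
Glu: 2 codons.
Arg: 6 codons.
His: 2 codons.
Asn: 2 codons.
Ser: 6 codons.
Pro: 4 codons.
Met: 1 codon.
4 × 2 × 6 × 2 × 2 × 6 × 4 × 1 = 4608.

4608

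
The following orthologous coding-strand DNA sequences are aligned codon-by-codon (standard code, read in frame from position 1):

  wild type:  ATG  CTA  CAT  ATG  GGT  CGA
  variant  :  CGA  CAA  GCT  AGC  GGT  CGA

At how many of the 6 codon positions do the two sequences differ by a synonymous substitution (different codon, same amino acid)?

0

Codon 1: ATG Met / CGA Arg — nonsynonymous.
Codon 2: CTA Leu / CAA Gln — nonsynonymous.
Codon 3: CAT His / GCT Ala — nonsynonymous.
Codon 4: ATG Met / AGC Ser — nonsynonymous.
Codon 5: GGT Gly / GGT Gly — identical.
Codon 6: CGA Arg / CGA Arg — identical.
Synonymous differences: 0.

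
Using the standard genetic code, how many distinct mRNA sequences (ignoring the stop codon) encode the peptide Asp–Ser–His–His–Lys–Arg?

576

Asp: 2 codons.
Ser: 6 codons.
His: 2 codons.
His: 2 codons.
Lys: 2 codons.
Arg: 6 codons.
2 × 6 × 2 × 2 × 2 × 6 = 576.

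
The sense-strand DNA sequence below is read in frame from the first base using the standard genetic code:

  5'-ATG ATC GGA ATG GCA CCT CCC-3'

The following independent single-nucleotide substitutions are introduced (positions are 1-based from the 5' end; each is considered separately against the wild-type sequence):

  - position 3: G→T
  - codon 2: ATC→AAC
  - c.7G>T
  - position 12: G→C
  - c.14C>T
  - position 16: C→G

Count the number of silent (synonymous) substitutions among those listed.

Codon 1: ATG (Met) → ATT (Ile) — missense.
Codon 2: ATC (Ile) → AAC (Asn) — missense.
Codon 3: GGA (Gly) → TGA (Stop) — nonsense.
Codon 4: ATG (Met) → ATC (Ile) — missense.
Codon 5: GCA (Ala) → GTA (Val) — missense.
Codon 6: CCT (Pro) → GCT (Ala) — missense.
Synonymous: 0 of 6.

0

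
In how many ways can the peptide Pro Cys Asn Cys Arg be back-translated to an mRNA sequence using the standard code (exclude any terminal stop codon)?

Pro: 4 codons.
Cys: 2 codons.
Asn: 2 codons.
Cys: 2 codons.
Arg: 6 codons.
4 × 2 × 2 × 2 × 6 = 192.

192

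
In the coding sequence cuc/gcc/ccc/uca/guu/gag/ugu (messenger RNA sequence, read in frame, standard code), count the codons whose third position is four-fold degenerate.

5

Codon 1 CUC (Leu): third position 4-fold.
Codon 2 GCC (Ala): third position 4-fold.
Codon 3 CCC (Pro): third position 4-fold.
Codon 4 UCA (Ser): third position 4-fold.
Codon 5 GUU (Val): third position 4-fold.
Codon 6 GAG (Glu): third position 2-fold.
Codon 7 UGU (Cys): third position 2-fold.
Four-fold degenerate third positions: 5.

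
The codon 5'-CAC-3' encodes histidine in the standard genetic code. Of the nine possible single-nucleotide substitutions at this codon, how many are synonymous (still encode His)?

1

Position 1: none → 0 synonymous.
Position 2: none → 0 synonymous.
Position 3: CAT → 1 synonymous.
Total: 0 + 0 + 1 = 1.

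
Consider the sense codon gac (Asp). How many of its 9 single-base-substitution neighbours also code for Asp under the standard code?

1

Position 1: none → 0 synonymous.
Position 2: none → 0 synonymous.
Position 3: GAU → 1 synonymous.
Total: 0 + 0 + 1 = 1.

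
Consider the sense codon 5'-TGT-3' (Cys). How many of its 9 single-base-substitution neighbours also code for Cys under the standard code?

1

Position 1: none → 0 synonymous.
Position 2: none → 0 synonymous.
Position 3: TGC → 1 synonymous.
Total: 0 + 0 + 1 = 1.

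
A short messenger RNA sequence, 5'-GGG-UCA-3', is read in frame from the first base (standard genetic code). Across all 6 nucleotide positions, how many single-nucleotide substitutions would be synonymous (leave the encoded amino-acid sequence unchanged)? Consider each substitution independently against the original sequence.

6

Codon 1 (GGG, Gly): 3 synonymous substitutions.
Codon 2 (UCA, Ser): 3 synonymous substitutions.
Total: 3 + 3 = 6.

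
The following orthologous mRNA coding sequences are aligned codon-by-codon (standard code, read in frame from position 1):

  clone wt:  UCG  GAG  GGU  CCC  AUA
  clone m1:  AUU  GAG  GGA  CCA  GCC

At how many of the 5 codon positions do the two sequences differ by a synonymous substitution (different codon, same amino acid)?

2

Codon 1: UCG Ser / AUU Ile — nonsynonymous.
Codon 2: GAG Glu / GAG Glu — identical.
Codon 3: GGU Gly / GGA Gly — synonymous.
Codon 4: CCC Pro / CCA Pro — synonymous.
Codon 5: AUA Ile / GCC Ala — nonsynonymous.
Synonymous differences: 2.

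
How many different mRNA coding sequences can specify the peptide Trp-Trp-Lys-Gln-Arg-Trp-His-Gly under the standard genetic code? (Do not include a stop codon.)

Trp: 1 codon.
Trp: 1 codon.
Lys: 2 codons.
Gln: 2 codons.
Arg: 6 codons.
Trp: 1 codon.
His: 2 codons.
Gly: 4 codons.
1 × 1 × 2 × 2 × 6 × 1 × 2 × 4 = 192.

192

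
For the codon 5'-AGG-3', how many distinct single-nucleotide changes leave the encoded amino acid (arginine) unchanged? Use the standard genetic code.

2

Position 1: CGG → 1 synonymous.
Position 2: none → 0 synonymous.
Position 3: AGA → 1 synonymous.
Total: 1 + 0 + 1 = 2.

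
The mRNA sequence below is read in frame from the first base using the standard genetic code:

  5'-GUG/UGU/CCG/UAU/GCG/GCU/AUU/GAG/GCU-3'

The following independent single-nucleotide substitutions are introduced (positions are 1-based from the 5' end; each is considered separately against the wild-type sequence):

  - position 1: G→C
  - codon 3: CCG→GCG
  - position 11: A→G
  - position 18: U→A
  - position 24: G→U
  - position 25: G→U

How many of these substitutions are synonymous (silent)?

Codon 1: GUG (Val) → CUG (Leu) — missense.
Codon 3: CCG (Pro) → GCG (Ala) — missense.
Codon 4: UAU (Tyr) → UGU (Cys) — missense.
Codon 6: GCU (Ala) → GCA (Ala) — synonymous.
Codon 8: GAG (Glu) → GAU (Asp) — missense.
Codon 9: GCU (Ala) → UCU (Ser) — missense.
Synonymous: 1 of 6.

1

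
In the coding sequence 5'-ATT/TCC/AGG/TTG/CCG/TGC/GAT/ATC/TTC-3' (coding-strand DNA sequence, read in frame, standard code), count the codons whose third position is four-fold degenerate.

Codon 1 ATT (Ile): third position 3-fold.
Codon 2 TCC (Ser): third position 4-fold.
Codon 3 AGG (Arg): third position 2-fold.
Codon 4 TTG (Leu): third position 2-fold.
Codon 5 CCG (Pro): third position 4-fold.
Codon 6 TGC (Cys): third position 2-fold.
Codon 7 GAT (Asp): third position 2-fold.
Codon 8 ATC (Ile): third position 3-fold.
Codon 9 TTC (Phe): third position 2-fold.
Four-fold degenerate third positions: 2.

2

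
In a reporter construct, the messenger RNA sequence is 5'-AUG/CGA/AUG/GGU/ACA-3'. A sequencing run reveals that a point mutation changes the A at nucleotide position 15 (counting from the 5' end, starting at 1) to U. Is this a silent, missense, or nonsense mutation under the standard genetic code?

Position 15 falls in codon 5: ACA → Thr.
After the substitution the codon is ACU → Thr.
Both encode Thr, so the change is synonymous.

silent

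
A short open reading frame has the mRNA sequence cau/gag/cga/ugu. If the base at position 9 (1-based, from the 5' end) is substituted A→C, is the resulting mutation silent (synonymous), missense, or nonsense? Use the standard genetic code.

silent

Position 9 falls in codon 3: CGA → Arg.
After the substitution the codon is CGC → Arg.
Both encode Arg, so the change is synonymous.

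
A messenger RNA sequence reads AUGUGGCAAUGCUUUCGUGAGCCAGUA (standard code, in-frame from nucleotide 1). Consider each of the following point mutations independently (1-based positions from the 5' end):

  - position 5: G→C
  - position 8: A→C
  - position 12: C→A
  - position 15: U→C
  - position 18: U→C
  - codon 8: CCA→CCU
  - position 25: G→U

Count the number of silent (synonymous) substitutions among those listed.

3

Codon 2: UGG (Trp) → UCG (Ser) — missense.
Codon 3: CAA (Gln) → CCA (Pro) — missense.
Codon 4: UGC (Cys) → UGA (Stop) — nonsense.
Codon 5: UUU (Phe) → UUC (Phe) — synonymous.
Codon 6: CGU (Arg) → CGC (Arg) — synonymous.
Codon 8: CCA (Pro) → CCU (Pro) — synonymous.
Codon 9: GUA (Val) → UUA (Leu) — missense.
Synonymous: 3 of 7.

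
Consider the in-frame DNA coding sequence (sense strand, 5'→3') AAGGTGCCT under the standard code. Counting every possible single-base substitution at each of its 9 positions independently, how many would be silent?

Codon 1 (AAG, Lys): 1 synonymous substitution.
Codon 2 (GTG, Val): 3 synonymous substitutions.
Codon 3 (CCT, Pro): 3 synonymous substitutions.
Total: 1 + 3 + 3 = 7.

7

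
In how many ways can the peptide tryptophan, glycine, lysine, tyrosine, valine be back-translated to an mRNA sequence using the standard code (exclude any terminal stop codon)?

Trp: 1 codon.
Gly: 4 codons.
Lys: 2 codons.
Tyr: 2 codons.
Val: 4 codons.
1 × 4 × 2 × 2 × 4 = 64.

64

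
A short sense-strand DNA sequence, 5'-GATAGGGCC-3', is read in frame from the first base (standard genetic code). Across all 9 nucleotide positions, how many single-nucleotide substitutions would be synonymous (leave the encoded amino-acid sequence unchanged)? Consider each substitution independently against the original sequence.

Codon 1 (GAT, Asp): 1 synonymous substitution.
Codon 2 (AGG, Arg): 2 synonymous substitutions.
Codon 3 (GCC, Ala): 3 synonymous substitutions.
Total: 1 + 2 + 3 = 6.

6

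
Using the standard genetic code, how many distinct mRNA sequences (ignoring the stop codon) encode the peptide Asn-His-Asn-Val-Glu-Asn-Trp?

128

Asn: 2 codons.
His: 2 codons.
Asn: 2 codons.
Val: 4 codons.
Glu: 2 codons.
Asn: 2 codons.
Trp: 1 codon.
2 × 2 × 2 × 4 × 2 × 2 × 1 = 128.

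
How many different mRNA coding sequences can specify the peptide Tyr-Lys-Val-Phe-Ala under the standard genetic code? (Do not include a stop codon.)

128

Tyr: 2 codons.
Lys: 2 codons.
Val: 4 codons.
Phe: 2 codons.
Ala: 4 codons.
2 × 2 × 4 × 2 × 4 = 128.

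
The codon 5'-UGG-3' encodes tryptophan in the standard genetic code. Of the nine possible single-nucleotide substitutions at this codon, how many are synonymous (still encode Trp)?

0

Position 1: none → 0 synonymous.
Position 2: none → 0 synonymous.
Position 3: none → 0 synonymous.
Total: 0 + 0 + 0 = 0.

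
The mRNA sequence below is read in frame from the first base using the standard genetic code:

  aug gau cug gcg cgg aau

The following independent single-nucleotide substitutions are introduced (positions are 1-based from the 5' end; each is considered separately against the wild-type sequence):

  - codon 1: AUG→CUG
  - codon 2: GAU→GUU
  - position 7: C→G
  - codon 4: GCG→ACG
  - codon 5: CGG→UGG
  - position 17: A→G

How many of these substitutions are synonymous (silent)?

Codon 1: AUG (Met) → CUG (Leu) — missense.
Codon 2: GAU (Asp) → GUU (Val) — missense.
Codon 3: CUG (Leu) → GUG (Val) — missense.
Codon 4: GCG (Ala) → ACG (Thr) — missense.
Codon 5: CGG (Arg) → UGG (Trp) — missense.
Codon 6: AAU (Asn) → AGU (Ser) — missense.
Synonymous: 0 of 6.

0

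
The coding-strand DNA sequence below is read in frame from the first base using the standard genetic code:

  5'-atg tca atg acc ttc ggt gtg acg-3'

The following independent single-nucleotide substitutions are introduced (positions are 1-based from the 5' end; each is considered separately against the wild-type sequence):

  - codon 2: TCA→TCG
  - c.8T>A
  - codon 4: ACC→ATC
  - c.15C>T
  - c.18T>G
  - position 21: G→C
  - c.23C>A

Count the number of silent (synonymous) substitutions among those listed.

4

Codon 2: TCA (Ser) → TCG (Ser) — synonymous.
Codon 3: ATG (Met) → AAG (Lys) — missense.
Codon 4: ACC (Thr) → ATC (Ile) — missense.
Codon 5: TTC (Phe) → TTT (Phe) — synonymous.
Codon 6: GGT (Gly) → GGG (Gly) — synonymous.
Codon 7: GTG (Val) → GTC (Val) — synonymous.
Codon 8: ACG (Thr) → AAG (Lys) — missense.
Synonymous: 4 of 7.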